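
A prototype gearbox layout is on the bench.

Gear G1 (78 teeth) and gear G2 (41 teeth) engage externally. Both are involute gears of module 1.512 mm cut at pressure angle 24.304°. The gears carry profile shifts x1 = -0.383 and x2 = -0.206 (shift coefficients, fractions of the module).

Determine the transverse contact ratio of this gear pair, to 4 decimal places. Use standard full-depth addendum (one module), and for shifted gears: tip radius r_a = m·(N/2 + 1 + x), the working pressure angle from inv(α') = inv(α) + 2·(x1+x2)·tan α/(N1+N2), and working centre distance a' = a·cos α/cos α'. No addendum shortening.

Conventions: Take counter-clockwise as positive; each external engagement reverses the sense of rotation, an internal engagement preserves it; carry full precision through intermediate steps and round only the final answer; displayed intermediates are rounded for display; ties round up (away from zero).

single-mesh involute tooth geometry (78T engaging 41T at module 1.512)
base radii: r_b1 = 53.741934, r_b2 = 28.248965
tip radii: r_a1 = 59.900904, r_a2 = 32.196528
inv(α') = inv(24.304°) + 2·(-0.383-0.206)·tan α/(78+41) = 0.02294607  ⇒  α' = 22.96719°
a' = a·cos α / cos α' = 89.9640·cos 24.304°/cos 22.96719° = 89.050032
action lengths: √(r_a1²−r_b1²) = 26.456054, √(r_a2²−r_b2²) = 15.447083
base pitch p_b = π·m·cos α = 4.329109
CR = (26.456054 + 15.447083 − 89.050032·sin 22.96719°)/4.329109 = 1.652873
contact ratio ≈ 1.6529

1.6529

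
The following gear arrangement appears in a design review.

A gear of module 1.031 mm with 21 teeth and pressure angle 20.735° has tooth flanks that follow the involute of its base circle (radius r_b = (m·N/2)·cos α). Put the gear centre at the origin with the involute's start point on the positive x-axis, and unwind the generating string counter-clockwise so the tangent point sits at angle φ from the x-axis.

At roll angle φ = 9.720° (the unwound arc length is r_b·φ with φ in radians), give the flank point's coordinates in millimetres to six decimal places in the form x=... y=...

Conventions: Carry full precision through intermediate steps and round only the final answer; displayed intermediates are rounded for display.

single-mesh involute tooth geometry (21T wheel at module 1.031)
pitch radius r_p = m·N/2 = 1.031·21/2 = 10.825500
base radius r_b = r_p·cos α = 10.825500·cos 20.735° = 10.124310
roll angle φ = 9.720° = 0.16964600 rad
x = r_b·(cos φ + φ·sin φ) = 10.268951
y = r_b·(sin φ − φ·cos φ) = 0.016430

x=10.268951 y=0.016430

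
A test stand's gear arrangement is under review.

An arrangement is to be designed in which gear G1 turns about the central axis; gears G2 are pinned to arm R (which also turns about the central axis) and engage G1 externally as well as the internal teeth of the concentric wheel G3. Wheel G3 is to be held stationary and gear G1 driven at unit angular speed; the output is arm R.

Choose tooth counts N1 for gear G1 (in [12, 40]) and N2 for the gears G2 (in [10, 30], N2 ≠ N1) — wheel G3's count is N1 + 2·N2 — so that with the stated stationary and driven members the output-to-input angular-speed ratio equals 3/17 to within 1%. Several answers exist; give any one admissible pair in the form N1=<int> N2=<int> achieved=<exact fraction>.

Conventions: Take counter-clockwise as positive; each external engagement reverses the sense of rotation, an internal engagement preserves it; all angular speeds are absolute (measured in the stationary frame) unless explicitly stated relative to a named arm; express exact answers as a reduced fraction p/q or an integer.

topology: planetary set — design target 3/17, arm = carrier (Willis)
Willis with ω_ring = 0: ω_arm/ω_sun = N1/(N1+N3); set equal to 3/17  ⇒  N3/N1 = 1/(3/17) − 1 = 14/3
N3 = N1 + 2·N2  ⇒  N2/N1 = (N3/N1 − 1)/2 = (14/3 − 1)/2 = 11/6
smallest multiple with N1 ≥ 12 and N2 ≥ 10: k = 2  ⇒  N1 = 2·6 = 12, N2 = 2·11 = 22 (N1 ≤ 40, N2 ≤ 30, N2 ≠ N1 ✓), N3 = 12 + 2·22 = 56
check: N1/(N1+N3) with N1 = 12, N3 = 56 gives 3/17; |achieved − target| = 0 ≤ 3/1700 ✓

N1=12 N2=22 achieved=3/17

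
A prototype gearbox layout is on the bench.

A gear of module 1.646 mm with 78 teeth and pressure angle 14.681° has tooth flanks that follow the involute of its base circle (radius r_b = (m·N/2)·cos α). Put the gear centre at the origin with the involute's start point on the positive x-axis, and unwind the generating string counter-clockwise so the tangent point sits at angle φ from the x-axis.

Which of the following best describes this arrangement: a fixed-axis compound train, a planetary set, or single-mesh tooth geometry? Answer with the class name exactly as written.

single-mesh tooth geometry

single-mesh involute tooth geometry (78T wheel at module 1.646)
classification: single-mesh tooth geometry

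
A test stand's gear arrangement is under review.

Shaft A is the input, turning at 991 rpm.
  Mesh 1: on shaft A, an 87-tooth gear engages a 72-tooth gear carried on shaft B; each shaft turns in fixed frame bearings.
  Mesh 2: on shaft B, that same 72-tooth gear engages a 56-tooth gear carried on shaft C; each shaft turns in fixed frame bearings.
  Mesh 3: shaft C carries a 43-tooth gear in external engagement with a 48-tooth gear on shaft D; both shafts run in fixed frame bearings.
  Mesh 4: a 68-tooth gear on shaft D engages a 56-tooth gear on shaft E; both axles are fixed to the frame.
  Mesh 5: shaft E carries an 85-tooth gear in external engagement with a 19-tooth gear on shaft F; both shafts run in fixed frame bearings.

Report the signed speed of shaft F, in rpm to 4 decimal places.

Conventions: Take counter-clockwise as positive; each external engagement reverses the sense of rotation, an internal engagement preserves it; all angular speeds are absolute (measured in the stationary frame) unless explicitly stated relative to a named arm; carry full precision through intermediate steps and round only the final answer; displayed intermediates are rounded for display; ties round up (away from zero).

class = fixed-axis compound train [5 meshes; 5 ratios multiply, 5 sense flips]
mesh 1 [87T→72T]: ω = 991.0000×87/72 = 1197.4583 rpm, sense flips to −
mesh 2 [72T→56T]: ω = 1197.4583×72/56 = 1539.5893 rpm, sense flips to +
mesh 3 [43T→48T]: ω = 1539.5893×43/48 = 1379.2154 rpm, sense flips to −
mesh 4 [68T→56T]: ω = 1379.2154×68/56 = 1674.7616 rpm, sense flips to +
mesh 5 [85T→19T]: ω = 1674.7616×85/19 = 7492.3543 rpm, sense flips to −
signed output speed = -7492.3543 rpm

-7492.3543 rpm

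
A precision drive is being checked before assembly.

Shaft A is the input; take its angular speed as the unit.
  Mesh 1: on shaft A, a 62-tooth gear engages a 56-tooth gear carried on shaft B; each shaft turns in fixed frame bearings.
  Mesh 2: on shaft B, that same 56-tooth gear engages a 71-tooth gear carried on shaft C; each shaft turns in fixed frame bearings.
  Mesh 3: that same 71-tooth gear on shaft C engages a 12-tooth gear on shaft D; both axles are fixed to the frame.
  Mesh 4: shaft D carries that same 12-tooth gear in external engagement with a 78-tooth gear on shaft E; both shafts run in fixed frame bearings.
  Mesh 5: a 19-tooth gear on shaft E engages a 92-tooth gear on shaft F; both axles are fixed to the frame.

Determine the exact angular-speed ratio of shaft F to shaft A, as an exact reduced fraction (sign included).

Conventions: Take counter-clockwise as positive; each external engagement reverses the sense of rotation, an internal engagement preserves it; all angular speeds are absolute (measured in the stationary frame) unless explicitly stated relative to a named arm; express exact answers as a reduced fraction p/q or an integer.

-589/3588

class = fixed-axis compound train [5 meshes; 5 ratios multiply, 5 sense flips]
mesh 1 [62T→56T]: running ratio 31/28, sense −
mesh 2 [56T→71T]: running ratio 62/71, sense +
mesh 3 [71T→12T]: running ratio 31/6, sense −
mesh 4 [12T→78T]: running ratio 31/39, sense +
mesh 5 [19T→92T]: running ratio 589/3588, sense −
ω_out/ω_in = -589/3588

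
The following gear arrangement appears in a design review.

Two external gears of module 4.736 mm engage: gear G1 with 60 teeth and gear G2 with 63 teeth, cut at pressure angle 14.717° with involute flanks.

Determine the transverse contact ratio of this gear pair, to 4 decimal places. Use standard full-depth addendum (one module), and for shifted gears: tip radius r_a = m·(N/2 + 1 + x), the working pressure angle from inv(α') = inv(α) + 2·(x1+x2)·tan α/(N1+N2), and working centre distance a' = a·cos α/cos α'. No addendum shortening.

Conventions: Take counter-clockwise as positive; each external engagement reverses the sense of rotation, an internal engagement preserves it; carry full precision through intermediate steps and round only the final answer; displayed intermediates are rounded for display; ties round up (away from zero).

topology: single-mesh involute geometry — m = 4.736, 60T/63T pair
base radii: r_b1 = 137.418699, r_b2 = 144.289634
tip radii: r_a1 = 146.816000, r_a2 = 153.920000
no profile shift: α' = α, a' = a
action lengths: √(r_a1²−r_b1²) = 51.682096, √(r_a2²−r_b2²) = 53.589812
base pitch p_b = π·m·cos α = 14.390452
CR = (51.682096 + 53.589812 − 291.264000·sin 14.71700°)/14.390452 = 2.173508
contact ratio ≈ 2.1735

2.1735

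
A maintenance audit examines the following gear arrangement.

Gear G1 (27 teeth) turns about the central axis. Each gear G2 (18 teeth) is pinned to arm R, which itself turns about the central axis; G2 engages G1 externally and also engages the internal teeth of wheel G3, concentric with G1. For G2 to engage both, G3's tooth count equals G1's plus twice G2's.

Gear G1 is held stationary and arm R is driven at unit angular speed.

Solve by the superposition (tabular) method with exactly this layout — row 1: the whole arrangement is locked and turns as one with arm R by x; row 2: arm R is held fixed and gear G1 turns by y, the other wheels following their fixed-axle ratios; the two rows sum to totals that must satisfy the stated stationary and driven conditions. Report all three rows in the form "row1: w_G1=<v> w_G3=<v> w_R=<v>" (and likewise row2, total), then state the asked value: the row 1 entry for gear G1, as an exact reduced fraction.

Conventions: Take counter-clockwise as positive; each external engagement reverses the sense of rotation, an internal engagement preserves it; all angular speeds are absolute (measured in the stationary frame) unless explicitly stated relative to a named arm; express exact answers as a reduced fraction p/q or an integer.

row1: w_G1=1 w_G3=1 w_R=1
row2: w_G1=-1 w_G3=3/7 w_R=0
total: w_G1=0 w_G3=10/7 w_R=1
asked value: 1

recognized (axles ride arm R): planetary set, 27/18/63 teeth
superposition row 1 [locked train]: every member turns x
superposition row 2 [arm held]: sun y, ring −(27/63)·y, arm 0
boundary: total ω_sun = x + y = 0 and total ω_arm = x = 1  ⇒  y = -1, x = 1
row 2 ring = −(27/63)·(-1) = 3/7
totals (row 1 + row 2): sun 1 + (-1) = 0, ring 1 + 3/7 = 10/7, arm 1 + 0 = 1
asked cell (row1, sun) = 1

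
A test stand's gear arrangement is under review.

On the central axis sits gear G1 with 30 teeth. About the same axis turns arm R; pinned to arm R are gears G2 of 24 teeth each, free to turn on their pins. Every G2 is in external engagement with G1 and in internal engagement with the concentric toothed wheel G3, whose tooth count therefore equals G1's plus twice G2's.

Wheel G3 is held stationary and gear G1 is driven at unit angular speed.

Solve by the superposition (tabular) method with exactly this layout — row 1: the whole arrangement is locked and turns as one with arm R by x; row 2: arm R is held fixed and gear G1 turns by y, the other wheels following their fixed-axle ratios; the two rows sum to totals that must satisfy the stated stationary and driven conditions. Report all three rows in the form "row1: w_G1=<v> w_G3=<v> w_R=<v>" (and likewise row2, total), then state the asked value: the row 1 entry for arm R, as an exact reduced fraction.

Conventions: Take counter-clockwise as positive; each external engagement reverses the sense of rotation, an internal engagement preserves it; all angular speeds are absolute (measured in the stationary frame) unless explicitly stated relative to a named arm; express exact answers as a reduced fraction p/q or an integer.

row1: w_G1=5/18 w_G3=5/18 w_R=5/18
row2: w_G1=13/18 w_G3=-5/18 w_R=0
total: w_G1=1 w_G3=0 w_R=5/18
asked value: 5/18

class = planetary set [G3 = 30+2·24 = 78; Willis about the carrier]
row 1: whole set turns with the arm by x
superposition row 2 [arm held]: sun y, ring −(30/78)·y, arm 0
boundary: total ω_ring = x − (30/78)·y = 0 and total ω_sun = x + y = 1  ⇒  y = 13/18, x = 5/18
row 2 ring = −(30/78)·13/18 = -5/18
totals (row 1 + row 2): sun 5/18 + 13/18 = 1, ring 5/18 + (-5/18) = 0, arm 5/18 + 0 = 5/18
asked cell (row1, arm) = 5/18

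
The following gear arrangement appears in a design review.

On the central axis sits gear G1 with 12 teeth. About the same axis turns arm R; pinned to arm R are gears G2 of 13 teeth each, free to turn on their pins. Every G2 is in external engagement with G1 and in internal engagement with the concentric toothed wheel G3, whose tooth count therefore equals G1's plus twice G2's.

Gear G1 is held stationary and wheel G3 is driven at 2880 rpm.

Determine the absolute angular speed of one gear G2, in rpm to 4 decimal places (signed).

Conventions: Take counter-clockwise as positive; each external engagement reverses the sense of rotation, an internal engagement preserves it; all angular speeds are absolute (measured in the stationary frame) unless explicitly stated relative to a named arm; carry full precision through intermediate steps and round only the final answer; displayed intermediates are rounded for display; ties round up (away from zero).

+4209.2308 rpm

recognized (axles ride arm R): planetary set, 12/13/38 teeth
normalise by the input: solve with ω_ring = 1, then scale by 2880 rpm
ring teeth: 12 + 2·13 = 38
12(ω_sun−ω_arm) = −38(ω_ring−ω_arm),  ω_sun = 0, ω_ring = 1
12(0−ω_arm) = −38(1−ω_arm)  ⇒  50·ω_arm = 38  ⇒  ω_arm = 19/25
sun–planet mesh: 12·(0−19/25) = −13·(ω_p−ω_arm)  ⇒  ω_p−ω_arm = 228/325
ω_p = 19/25 + 228/325 = 19/13
scale: ω_p = 19/13 × 2880 rpm = +4209.2308 rpm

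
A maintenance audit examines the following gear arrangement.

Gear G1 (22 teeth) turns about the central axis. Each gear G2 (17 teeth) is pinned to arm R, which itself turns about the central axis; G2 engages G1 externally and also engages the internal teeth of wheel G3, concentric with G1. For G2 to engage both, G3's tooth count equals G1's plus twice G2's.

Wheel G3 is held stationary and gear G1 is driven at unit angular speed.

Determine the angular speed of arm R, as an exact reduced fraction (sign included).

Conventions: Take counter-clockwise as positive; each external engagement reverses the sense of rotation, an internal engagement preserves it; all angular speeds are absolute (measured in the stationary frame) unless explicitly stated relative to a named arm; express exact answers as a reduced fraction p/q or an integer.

11/39

planetary set (22T centre, 17T on arm, 56T internal) — Willis relation
ring teeth: 22 + 2·17 = 56
22(ω_sun−ω_arm) = −56(ω_ring−ω_arm),  ω_ring = 0, ω_sun = 1
22(1−ω_arm) = −56(0−ω_arm)  ⇒  78·ω_arm = 22  ⇒  ω_arm = 11/39
exact speed ratio = 11/39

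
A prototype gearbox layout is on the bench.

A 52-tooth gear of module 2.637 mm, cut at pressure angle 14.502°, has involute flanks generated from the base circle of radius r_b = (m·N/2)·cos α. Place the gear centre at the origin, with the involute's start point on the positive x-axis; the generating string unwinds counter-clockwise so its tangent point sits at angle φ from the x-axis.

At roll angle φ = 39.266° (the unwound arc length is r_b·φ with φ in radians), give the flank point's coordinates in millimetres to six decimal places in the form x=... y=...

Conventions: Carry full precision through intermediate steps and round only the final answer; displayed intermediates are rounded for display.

class = single-mesh tooth geometry [base-circle involute, m = 2.637, 52T]
pitch radius r_p = m·N/2 = 2.637·52/2 = 68.562000
base radius r_b = r_p·cos α = 68.562000·cos 14.502° = 66.377539
roll angle φ = 39.266° = 0.68532098 rad
x = r_b·(cos φ + φ·sin φ) = 80.182099
y = r_b·(sin φ − φ·cos φ) = 6.792754

x=80.182099 y=6.792754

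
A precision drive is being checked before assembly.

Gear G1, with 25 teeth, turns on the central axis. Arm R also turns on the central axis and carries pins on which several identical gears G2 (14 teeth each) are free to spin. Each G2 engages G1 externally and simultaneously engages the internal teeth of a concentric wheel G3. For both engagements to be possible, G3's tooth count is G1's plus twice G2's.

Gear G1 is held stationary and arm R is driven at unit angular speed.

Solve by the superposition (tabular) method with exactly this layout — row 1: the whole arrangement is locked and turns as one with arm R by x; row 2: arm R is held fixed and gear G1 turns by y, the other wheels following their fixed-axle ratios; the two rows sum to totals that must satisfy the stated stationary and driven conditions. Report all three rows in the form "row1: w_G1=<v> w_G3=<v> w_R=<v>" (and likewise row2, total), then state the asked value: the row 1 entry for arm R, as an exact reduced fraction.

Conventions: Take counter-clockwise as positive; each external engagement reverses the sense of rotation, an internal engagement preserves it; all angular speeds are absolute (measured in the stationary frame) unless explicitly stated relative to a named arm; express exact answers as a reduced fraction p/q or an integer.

row1: w_G1=1 w_G3=1 w_R=1
row2: w_G1=-1 w_G3=25/53 w_R=0
total: w_G1=0 w_G3=78/53 w_R=1
asked value: 1

class = planetary set [G3 = 25+2·14 = 53; Willis about the carrier]
superposition row 1 [locked train]: every member turns x
superposition row 2 [arm held]: sun y, ring −(25/53)·y, arm 0
boundary: total ω_sun = x + y = 0 and total ω_arm = x = 1  ⇒  y = -1, x = 1
row 2 ring = −(25/53)·(-1) = 25/53
totals (row 1 + row 2): sun 1 + (-1) = 0, ring 1 + 25/53 = 78/53, arm 1 + 0 = 1
asked cell (row1, arm) = 1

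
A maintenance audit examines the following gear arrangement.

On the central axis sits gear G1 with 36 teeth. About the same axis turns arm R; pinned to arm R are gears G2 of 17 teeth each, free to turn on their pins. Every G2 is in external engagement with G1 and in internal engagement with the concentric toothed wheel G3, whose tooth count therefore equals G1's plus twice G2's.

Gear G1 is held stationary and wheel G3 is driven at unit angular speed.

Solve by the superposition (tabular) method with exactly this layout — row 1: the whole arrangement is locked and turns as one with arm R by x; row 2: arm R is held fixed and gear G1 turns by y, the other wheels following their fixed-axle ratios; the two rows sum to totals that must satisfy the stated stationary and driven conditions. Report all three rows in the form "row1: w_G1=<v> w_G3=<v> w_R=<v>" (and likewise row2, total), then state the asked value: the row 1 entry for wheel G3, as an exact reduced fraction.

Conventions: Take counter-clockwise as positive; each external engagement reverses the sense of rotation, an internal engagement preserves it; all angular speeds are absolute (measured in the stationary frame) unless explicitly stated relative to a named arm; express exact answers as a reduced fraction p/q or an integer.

row1: w_G1=35/53 w_G3=35/53 w_R=35/53
row2: w_G1=-35/53 w_G3=18/53 w_R=0
total: w_G1=0 w_G3=1 w_R=35/53
asked value: 35/53

class = planetary set [G3 = 36+2·17 = 70; Willis about the carrier]
row 1: whole set turns with the arm by x
row 2: sun turns y, ring = −(36/70)·y, arm 0
boundary: total ω_sun = x + y = 0 and total ω_ring = x − (36/70)·y = 1  ⇒  y = -35/53, x = 35/53
row 2 ring = −(36/70)·(-35/53) = 18/53
totals (row 1 + row 2): sun 35/53 + (-35/53) = 0, ring 35/53 + 18/53 = 1, arm 35/53 + 0 = 35/53
asked cell (row1, ring) = 35/53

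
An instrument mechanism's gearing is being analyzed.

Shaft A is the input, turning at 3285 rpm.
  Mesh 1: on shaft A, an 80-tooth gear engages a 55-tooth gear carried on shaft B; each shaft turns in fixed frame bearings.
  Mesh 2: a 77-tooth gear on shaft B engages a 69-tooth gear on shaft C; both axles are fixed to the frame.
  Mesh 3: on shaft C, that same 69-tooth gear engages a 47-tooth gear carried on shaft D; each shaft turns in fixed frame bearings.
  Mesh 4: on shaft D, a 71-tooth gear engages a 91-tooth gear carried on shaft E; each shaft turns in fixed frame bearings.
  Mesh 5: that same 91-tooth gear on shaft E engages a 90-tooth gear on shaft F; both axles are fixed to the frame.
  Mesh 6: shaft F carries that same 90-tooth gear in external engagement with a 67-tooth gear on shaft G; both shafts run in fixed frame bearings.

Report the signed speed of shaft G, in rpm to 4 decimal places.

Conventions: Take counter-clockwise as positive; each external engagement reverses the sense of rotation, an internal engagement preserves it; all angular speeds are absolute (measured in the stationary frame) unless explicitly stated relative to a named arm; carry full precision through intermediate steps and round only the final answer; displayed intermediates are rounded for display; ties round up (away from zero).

class = fixed-axis compound train [6 meshes; 6 ratios multiply, 6 sense flips]
mesh 1 [80T→55T]: ω = 3285.0000×80/55 = 4778.1818 rpm, sense flips to −
mesh 2 [77T→69T]: ω = 4778.1818×77/69 = 5332.1739 rpm, sense flips to +
mesh 3 [69T→47T]: ω = 5332.1739×69/47 = 7828.0851 rpm, sense flips to −
mesh 4 [71T→91T]: ω = 7828.0851×71/91 = 6107.6268 rpm, sense flips to +
mesh 5 [91T→90T]: ω = 6107.6268×91/90 = 6175.4894 rpm, sense flips to −
mesh 6 [90T→67T]: ω = 6175.4894×90/67 = 8295.4335 rpm, sense flips to +
signed output speed = +8295.4335 rpm

+8295.4335 rpm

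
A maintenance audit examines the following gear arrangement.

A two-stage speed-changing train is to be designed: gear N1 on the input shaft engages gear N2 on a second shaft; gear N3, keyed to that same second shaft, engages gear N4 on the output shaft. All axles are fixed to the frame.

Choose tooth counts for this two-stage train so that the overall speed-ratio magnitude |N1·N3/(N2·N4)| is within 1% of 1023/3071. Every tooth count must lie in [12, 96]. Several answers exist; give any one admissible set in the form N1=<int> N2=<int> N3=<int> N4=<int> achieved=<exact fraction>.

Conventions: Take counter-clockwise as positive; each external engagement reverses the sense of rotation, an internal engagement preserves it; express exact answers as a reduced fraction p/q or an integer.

topology: fixed-axis compound train — 2 stages, target 1023/3071
target = 1023/3071 in lowest terms: an exact hit needs N1·N3 = k·1023 and N2·N4 = k·3071 for one integer k, every count in [12, 96]; additionally prefer no 1:1 stage (N1 ≠ N2, N3 ≠ N4)
k = 1: N1·N3 = 1023 = 31·33, N2·N4 = 3071 = 37·83
achieved = 31·33/(37·83) = 1023/3071; |achieved − target| = 0 ≤ 1023/307100 ✓

N1=31 N2=37 N3=33 N4=83 achieved=1023/3071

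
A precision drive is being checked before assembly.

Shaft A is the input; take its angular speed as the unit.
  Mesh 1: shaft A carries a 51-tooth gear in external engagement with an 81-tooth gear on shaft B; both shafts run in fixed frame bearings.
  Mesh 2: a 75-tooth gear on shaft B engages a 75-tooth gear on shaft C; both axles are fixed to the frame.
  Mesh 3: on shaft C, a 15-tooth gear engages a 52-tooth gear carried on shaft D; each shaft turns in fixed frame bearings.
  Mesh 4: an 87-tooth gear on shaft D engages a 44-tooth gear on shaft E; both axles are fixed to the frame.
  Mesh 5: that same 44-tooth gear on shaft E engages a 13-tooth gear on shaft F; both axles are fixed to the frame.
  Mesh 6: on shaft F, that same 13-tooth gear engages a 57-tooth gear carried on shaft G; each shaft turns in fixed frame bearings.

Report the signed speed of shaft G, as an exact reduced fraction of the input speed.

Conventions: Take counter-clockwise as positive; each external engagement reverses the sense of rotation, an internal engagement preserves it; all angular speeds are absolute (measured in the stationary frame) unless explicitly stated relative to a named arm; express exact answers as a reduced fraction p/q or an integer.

6-mesh fixed-axis compound train (all bearings frame-fixed)
mesh 1 [51T→81T]: |ω|/ω_in = 1×51/81 = 17/27, sense flips to −
mesh 2 [75T→75T]: |ω|/ω_in = (17/27)×75/75 = 17/27, sense flips to +
mesh 3 [15T→52T]: |ω|/ω_in = (17/27)×15/52 = 85/468, sense flips to −
mesh 4 [87T→44T]: |ω|/ω_in = (85/468)×87/44 = 2465/6864, sense flips to +
mesh 5 [44T→13T]: |ω|/ω_in = (2465/6864)×44/13 = 2465/2028, sense flips to −
mesh 6 [13T→57T]: |ω|/ω_in = (2465/2028)×13/57 = 2465/8892, sense flips to +
signed output speed (× input speed) = 2465/8892

2465/8892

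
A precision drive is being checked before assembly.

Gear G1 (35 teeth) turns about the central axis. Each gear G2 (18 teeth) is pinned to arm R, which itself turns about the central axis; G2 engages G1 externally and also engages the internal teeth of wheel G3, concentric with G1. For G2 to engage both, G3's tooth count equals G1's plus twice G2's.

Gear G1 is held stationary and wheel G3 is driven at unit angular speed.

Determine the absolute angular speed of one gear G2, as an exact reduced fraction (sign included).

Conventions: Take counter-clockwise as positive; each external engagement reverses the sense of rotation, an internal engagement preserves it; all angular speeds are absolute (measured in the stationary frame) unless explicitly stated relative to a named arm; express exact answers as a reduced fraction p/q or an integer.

71/36

class = planetary set [G3 = 35+2·18 = 71; Willis about the carrier]
ring teeth: 35 + 2·18 = 71
35(ω_sun−ω_arm) = −71(ω_ring−ω_arm),  ω_sun = 0, ω_ring = 1
35(0−ω_arm) = −71(1−ω_arm)  ⇒  106·ω_arm = 71  ⇒  ω_arm = 71/106
sun–planet mesh: 35·(0−71/106) = −18·(ω_p−ω_arm)  ⇒  ω_p−ω_arm = 2485/1908
ω_p = 71/106 + 2485/1908 = 71/36
exact speed ratio = 71/36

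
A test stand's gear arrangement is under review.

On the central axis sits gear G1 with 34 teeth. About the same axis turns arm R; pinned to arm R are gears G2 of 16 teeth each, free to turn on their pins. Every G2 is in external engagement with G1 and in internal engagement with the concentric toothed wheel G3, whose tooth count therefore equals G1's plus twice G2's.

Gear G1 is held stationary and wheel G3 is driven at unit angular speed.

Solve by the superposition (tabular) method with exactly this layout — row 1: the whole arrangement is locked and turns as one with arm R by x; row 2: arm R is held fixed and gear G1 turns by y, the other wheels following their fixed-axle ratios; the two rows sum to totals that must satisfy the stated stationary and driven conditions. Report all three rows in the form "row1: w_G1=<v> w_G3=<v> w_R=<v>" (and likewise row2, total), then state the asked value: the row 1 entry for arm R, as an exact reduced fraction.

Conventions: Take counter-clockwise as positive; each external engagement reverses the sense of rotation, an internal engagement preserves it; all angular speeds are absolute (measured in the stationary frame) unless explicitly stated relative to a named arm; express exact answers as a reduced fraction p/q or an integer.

topology: planetary set — G1 34T / G2 16T / G3 66T, arm = carrier (Willis)
row 1: whole set turns with the arm by x
row 2 — arm fixed, fixed-axis ratios: sun y, ring −(34/66)·y, arm 0
boundary: total ω_sun = x + y = 0 and total ω_ring = x − (34/66)·y = 1  ⇒  y = -33/50, x = 33/50
row 2 ring = −(34/66)·(-33/50) = 17/50
totals (row 1 + row 2): sun 33/50 + (-33/50) = 0, ring 33/50 + 17/50 = 1, arm 33/50 + 0 = 33/50
asked cell (row1, arm) = 33/50

row1: w_G1=33/50 w_G3=33/50 w_R=33/50
row2: w_G1=-33/50 w_G3=17/50 w_R=0
total: w_G1=0 w_G3=1 w_R=33/50
asked value: 33/50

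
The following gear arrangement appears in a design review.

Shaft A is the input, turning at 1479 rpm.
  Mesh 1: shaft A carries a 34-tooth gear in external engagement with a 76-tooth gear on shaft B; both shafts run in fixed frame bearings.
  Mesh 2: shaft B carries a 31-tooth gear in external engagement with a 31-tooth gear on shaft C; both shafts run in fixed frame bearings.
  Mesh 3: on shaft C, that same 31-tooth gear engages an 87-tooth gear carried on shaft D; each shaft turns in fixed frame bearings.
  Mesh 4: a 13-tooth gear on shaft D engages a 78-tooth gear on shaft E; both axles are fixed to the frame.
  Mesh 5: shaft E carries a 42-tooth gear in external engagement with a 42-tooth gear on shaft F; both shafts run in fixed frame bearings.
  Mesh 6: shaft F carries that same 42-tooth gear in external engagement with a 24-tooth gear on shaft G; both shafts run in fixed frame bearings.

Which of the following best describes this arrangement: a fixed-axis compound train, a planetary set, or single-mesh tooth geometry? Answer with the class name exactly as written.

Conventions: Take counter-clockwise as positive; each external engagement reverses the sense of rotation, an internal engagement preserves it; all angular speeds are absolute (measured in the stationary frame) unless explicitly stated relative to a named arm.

fixed-axis compound train

recognized (7 fixed axles, 6 meshes): fixed-axis compound train
classification: fixed-axis compound train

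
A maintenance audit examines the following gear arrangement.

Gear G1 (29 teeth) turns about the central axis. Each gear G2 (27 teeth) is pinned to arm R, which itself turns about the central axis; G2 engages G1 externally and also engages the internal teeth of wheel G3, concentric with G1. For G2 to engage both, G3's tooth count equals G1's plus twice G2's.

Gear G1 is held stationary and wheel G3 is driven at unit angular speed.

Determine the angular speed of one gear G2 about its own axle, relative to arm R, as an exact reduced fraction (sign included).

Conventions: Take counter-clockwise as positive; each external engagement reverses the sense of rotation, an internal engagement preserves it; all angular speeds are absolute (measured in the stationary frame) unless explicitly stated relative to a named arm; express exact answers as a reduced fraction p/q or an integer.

recognized (axles ride arm R): planetary set, 29/27/83 teeth
ring teeth: 29 + 2·27 = 83
29(ω_sun−ω_arm) = −83(ω_ring−ω_arm),  ω_sun = 0, ω_ring = 1
29(0−ω_arm) = −83(1−ω_arm)  ⇒  112·ω_arm = 83  ⇒  ω_arm = 83/112
sun–planet mesh: 29·(0−83/112) = −27·(ω_p−ω_arm)  ⇒  ω_p−ω_arm = 2407/3024
exact speed ratio = 2407/3024

2407/3024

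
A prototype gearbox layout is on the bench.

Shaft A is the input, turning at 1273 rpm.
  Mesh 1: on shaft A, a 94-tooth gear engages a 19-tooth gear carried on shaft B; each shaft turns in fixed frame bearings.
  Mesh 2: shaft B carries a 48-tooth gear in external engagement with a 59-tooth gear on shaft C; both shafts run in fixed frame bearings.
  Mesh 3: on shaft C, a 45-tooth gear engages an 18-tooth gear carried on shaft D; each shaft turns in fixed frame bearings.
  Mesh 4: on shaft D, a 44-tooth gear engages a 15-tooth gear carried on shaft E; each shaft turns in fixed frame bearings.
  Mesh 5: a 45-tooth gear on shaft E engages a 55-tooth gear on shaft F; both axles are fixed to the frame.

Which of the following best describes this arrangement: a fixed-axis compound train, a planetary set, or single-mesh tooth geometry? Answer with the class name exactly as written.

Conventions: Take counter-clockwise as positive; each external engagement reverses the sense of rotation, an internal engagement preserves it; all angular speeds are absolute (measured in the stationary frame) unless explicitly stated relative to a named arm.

fixed-axis compound train

topology: fixed-axis compound train — 5 meshes, A→F
classification: fixed-axis compound train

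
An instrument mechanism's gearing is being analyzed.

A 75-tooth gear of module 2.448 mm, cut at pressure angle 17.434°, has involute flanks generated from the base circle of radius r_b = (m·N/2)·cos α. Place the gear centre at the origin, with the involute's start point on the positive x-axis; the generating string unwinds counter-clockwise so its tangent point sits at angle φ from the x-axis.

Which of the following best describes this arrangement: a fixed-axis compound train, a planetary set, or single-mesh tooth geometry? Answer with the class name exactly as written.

single-mesh involute tooth geometry (75T wheel at module 2.448)
classification: single-mesh tooth geometry

single-mesh tooth geometry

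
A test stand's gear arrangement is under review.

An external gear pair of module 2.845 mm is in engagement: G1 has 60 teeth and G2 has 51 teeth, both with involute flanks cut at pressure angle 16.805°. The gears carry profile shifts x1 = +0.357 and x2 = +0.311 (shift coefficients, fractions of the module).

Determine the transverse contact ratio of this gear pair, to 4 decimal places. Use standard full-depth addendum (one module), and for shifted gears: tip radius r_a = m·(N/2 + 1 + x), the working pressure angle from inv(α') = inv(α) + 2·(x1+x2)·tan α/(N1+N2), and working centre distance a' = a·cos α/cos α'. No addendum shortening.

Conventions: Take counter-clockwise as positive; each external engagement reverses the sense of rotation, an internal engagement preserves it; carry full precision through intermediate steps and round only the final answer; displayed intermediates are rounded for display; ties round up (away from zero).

class = single-mesh tooth geometry [involute pair 60T × 51T, m = 2.845]
base radii: r_b1 = 81.705066, r_b2 = 69.449306
tip radii: r_a1 = 89.210665, r_a2 = 76.277295
inv(α') = inv(16.805°) + 2·(+0.357+0.311)·tan α/(60+51) = 0.01234548  ⇒  α' = 18.81956°
a' = a·cos α / cos α' = 157.8975·cos 16.805°/cos 18.81956° = 159.691618
action lengths: √(r_a1²−r_b1²) = 35.816546, √(r_a2²−r_b2²) = 31.543931
base pitch p_b = π·m·cos α = 8.556135
CR = (35.816546 + 31.543931 − 159.691618·sin 18.81956°)/8.556135 = 1.851973
contact ratio ≈ 1.8520

1.8520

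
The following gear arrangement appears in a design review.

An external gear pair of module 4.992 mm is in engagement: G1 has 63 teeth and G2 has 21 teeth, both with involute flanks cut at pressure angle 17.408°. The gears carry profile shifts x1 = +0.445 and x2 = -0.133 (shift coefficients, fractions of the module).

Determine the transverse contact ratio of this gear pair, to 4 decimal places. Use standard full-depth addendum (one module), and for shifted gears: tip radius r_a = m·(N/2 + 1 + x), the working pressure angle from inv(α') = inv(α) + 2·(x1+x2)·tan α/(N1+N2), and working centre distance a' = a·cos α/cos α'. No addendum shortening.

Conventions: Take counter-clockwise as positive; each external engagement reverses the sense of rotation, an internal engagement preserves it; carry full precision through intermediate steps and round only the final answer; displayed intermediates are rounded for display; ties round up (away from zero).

class = single-mesh tooth geometry [involute pair 63T × 21T, m = 4.992]
base radii: r_b1 = 150.045816, r_b2 = 50.015272
tip radii: r_a1 = 164.461440, r_a2 = 56.744064
inv(α') = inv(17.408°) + 2·(+0.445-0.133)·tan α/(63+21) = 0.01203655  ⇒  α' = 18.66582°
a' = a·cos α / cos α' = 209.6640·cos 17.408°/cos 18.66582° = 211.168250
action lengths: √(r_a1²−r_b1²) = 67.333635, √(r_a2²−r_b2²) = 26.802264
base pitch p_b = π·m·cos α = 14.964534
CR = (67.333635 + 26.802264 − 211.168250·sin 18.66582°)/14.964534 = 1.774325
contact ratio ≈ 1.7743

1.7743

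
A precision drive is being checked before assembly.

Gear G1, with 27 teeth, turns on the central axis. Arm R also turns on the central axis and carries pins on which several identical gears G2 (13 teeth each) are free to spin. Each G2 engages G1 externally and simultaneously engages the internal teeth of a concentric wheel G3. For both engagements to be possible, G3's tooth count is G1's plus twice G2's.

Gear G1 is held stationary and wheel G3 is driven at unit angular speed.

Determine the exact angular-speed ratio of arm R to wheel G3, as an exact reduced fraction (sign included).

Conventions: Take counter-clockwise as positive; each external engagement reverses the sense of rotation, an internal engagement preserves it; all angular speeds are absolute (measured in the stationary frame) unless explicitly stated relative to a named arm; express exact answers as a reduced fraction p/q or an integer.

topology: planetary set — G1 27T / G2 13T / G3 53T, arm = carrier (Willis)
ring teeth: 27 + 2·13 = 53
27(ω_sun−ω_arm) = −53(ω_ring−ω_arm),  ω_sun = 0, ω_ring = 1
27(0−ω_arm) = −53(1−ω_arm)  ⇒  80·ω_arm = 53  ⇒  ω_arm = 53/80
ω_out/ω_in = 53/80

53/80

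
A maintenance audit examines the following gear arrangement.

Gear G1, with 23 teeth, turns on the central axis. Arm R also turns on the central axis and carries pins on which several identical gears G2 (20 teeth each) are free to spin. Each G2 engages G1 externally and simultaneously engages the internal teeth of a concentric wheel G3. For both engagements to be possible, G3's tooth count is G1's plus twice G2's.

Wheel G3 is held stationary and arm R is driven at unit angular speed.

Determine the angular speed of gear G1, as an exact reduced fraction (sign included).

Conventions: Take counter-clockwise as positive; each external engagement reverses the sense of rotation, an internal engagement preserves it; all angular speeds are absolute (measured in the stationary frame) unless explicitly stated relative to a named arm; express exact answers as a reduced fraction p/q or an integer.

86/23

class = planetary set [G3 = 23+2·20 = 63; Willis about the carrier]
ring teeth: 23 + 2·20 = 63
23(ω_sun−ω_arm) = −63(ω_ring−ω_arm),  ω_ring = 0, ω_arm = 1
ω_sun = 1 − (63/23)(0−1) = 86/23
exact speed ratio = 86/23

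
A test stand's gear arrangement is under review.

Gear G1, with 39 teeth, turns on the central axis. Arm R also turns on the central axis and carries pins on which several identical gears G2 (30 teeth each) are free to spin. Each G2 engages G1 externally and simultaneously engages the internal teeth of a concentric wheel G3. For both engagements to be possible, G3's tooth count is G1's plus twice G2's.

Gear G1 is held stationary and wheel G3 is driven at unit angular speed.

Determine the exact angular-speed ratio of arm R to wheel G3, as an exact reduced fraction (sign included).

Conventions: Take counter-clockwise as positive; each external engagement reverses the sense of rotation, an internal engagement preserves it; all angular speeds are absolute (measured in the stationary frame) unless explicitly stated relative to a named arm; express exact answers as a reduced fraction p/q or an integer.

33/46

planetary set (39T centre, 30T on arm, 99T internal) — Willis relation
ring teeth: 39 + 2·30 = 99
39(ω_sun−ω_arm) = −99(ω_ring−ω_arm),  ω_sun = 0, ω_ring = 1
39(0−ω_arm) = −99(1−ω_arm)  ⇒  138·ω_arm = 99  ⇒  ω_arm = 33/46
ω_out/ω_in = 33/46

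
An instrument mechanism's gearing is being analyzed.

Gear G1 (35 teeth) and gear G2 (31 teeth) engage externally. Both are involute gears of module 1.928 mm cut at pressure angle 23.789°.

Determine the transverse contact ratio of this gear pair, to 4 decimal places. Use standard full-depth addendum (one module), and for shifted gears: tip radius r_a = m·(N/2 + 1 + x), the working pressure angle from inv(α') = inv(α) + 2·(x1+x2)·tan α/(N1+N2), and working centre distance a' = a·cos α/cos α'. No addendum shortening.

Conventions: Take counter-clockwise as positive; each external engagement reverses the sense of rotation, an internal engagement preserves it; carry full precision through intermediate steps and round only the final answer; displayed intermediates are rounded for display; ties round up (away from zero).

1.5253

single-mesh involute tooth geometry (35T engaging 31T at module 1.928)
base radii: r_b1 = 30.873353, r_b2 = 27.344969
tip radii: r_a1 = 35.668000, r_a2 = 31.812000
no profile shift: α' = α, a' = a
action lengths: √(r_a1²−r_b1²) = 17.861756, √(r_a2²−r_b2²) = 16.255952
base pitch p_b = π·m·cos α = 5.542371
CR = (17.861756 + 16.255952 − 63.624000·sin 23.78900°)/5.542371 = 1.525289
contact ratio ≈ 1.5253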